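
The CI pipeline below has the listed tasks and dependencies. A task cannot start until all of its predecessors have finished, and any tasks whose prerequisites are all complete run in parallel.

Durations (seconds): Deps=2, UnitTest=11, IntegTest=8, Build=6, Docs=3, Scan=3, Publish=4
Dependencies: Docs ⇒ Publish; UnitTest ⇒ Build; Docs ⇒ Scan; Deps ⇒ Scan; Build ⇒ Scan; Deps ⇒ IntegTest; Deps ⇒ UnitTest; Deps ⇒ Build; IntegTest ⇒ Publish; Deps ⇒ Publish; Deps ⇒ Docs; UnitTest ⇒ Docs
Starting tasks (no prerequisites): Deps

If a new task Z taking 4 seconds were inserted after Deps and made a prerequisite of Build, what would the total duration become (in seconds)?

22

Originally the job takes 22 seconds.
With Z inserted, Build now waits for max(UnitTest, Deps, Z).
New critical path: Deps→UnitTest→Build→Scan = 2+11+6+3 = 22 ⇒ 22 seconds.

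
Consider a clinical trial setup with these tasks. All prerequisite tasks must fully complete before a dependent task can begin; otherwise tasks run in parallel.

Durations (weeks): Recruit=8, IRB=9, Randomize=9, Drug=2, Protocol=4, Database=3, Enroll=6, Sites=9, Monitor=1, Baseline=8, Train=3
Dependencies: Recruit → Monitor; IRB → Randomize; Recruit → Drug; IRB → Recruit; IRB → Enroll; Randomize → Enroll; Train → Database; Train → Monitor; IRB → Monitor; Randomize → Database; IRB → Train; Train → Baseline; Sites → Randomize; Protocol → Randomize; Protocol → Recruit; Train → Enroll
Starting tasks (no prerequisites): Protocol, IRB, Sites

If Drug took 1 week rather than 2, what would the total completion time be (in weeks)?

Actual critical path: IRB→Randomize→Enroll = 9+9+6 = 24 ⇒ 24 weeks.
The longest path through Drug is only 19 weeks, so Drug has float 5.
The critical path is still IRB→Randomize→Enroll; finish is now 24 weeks.

24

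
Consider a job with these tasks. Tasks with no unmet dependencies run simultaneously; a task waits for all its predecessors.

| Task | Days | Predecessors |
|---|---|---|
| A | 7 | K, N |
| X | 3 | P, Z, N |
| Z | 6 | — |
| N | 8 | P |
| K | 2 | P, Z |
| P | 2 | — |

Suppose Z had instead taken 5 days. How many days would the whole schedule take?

17

As given, the longest chain is P→N→A = 2+8+7 = 17, so the finish is 17 days.
Z is off the critical path — its longest chain is 15 days, giving 2 of slack.
No other chain overtakes it, so the finish is 17 days.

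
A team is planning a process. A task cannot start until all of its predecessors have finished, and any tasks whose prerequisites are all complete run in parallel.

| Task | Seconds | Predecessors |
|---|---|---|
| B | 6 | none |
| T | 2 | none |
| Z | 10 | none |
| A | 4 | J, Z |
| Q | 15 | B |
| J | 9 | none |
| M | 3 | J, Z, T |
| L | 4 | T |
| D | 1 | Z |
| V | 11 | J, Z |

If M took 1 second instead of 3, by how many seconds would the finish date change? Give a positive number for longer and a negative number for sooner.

0

Critical path before the change: Z→V = 10+11 = 21 giving 21 seconds.
The longest path through M is only 13 seconds, so M has float 8.
The critical path is still Z→V; finish is now 21 seconds.
Change in finish: 21 − 21 = +0 seconds.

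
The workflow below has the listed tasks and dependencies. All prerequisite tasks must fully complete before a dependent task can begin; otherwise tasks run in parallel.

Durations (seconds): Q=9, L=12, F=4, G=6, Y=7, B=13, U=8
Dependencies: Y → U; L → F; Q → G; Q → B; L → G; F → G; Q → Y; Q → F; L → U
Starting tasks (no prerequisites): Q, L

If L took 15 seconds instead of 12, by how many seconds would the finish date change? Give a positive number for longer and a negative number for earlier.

The binding path is Q→Y→U = 9+7+8 = 24; finish at 24 seconds.
The longest path through L is only 22 seconds, so L has float 2.
The binding chain switches to L→F→G = 15+4+6 = 25; finish 25 seconds.
Change in finish: 25 − 24 = +1 seconds.

1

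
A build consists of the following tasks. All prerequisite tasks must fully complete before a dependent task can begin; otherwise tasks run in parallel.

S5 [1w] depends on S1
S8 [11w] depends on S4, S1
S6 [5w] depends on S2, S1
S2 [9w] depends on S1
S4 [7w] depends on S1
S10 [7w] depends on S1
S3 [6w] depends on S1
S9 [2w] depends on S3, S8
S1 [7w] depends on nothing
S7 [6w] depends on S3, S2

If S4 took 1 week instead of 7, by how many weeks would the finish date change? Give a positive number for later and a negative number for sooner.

-5

Baseline: S1→S4→S8→S9 = 7+7+11+2 = 27 → 27 weeks.
S4 is on the critical path; changing it to 1 makes that path 21 weeks.
New critical path: S1→S2→S7 = 7+9+6 = 22 ⇒ 22 weeks.
Change in finish: 22 − 27 = -5 weeks.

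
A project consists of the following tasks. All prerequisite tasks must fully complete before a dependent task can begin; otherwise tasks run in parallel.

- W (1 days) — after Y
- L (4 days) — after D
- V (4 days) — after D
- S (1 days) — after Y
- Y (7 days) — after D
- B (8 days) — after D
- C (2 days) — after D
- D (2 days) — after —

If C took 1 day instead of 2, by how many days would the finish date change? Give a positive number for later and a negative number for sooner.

Actual critical path: D→B = 2+8 = 10 ⇒ 10 days.
C has 6 days of float (longest path through it is 4).
That remains the longest chain; total 10 days.
Change in finish: 10 − 10 = +0 days.

0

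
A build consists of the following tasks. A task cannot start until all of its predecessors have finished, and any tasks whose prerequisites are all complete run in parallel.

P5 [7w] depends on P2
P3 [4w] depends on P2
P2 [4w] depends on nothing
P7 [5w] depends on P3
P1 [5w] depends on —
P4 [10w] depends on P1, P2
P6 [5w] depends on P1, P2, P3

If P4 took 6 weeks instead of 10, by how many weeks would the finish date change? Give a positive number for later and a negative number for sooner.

Critical path before the change: P1→P4 = 5+10 = 15 giving 15 weeks.
P4 is on the critical path; changing it to 6 makes that path 11 weeks.
New critical path: P2→P3→P6 = 4+4+5 = 13 ⇒ 13 weeks.
Change in finish: 13 − 15 = -2 weeks.

-2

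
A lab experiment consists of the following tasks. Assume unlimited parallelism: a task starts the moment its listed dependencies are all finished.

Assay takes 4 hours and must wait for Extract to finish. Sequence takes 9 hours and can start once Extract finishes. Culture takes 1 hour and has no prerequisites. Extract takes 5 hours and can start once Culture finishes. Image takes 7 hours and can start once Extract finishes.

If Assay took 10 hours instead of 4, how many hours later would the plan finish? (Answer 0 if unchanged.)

1

Actual critical path: Culture→Extract→Sequence = 1+5+9 = 15 ⇒ 15 hours.
The longest path through Assay is only 10 hours, so Assay has float 5.
New critical path: Culture→Extract→Assay = 1+5+10 = 16 ⇒ 16 hours.
Change in finish: 16 − 15 = +1 hours.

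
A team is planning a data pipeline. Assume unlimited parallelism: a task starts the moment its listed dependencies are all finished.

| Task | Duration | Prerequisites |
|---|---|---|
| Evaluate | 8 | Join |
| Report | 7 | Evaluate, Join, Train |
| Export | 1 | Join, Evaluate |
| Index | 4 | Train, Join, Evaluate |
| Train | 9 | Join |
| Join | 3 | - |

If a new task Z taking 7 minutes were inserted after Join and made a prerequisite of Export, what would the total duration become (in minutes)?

19

Originally the project takes 19 minutes.
With Z inserted, Export now waits for max(Join, Evaluate, Z).
New critical path: Join→Train→Report = 3+9+7 = 19 ⇒ 19 minutes.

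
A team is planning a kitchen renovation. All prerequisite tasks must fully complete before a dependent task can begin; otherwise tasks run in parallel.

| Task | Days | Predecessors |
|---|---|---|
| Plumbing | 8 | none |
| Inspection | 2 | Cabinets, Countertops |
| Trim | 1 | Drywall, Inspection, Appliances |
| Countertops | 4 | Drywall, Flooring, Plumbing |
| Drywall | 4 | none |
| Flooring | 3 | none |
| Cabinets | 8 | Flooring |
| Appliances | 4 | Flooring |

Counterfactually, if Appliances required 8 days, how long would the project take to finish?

15

Actual critical path: Plumbing→Countertops→Inspection→Trim = 8+4+2+1 = 15 ⇒ 15 days.
Appliances has 7 days of float (longest path through it is 8).
That remains the longest chain; total 15 days.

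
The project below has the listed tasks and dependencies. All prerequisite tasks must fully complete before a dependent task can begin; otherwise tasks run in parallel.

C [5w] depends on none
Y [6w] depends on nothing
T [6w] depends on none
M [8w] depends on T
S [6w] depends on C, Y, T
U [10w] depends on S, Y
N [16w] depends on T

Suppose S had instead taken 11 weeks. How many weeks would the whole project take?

As given, the longest chain is Y→S→U = 6+6+10 = 22, so the finish is 22 weeks.
S is on the critical path; changing it to 11 makes that path 27 weeks.
No other chain overtakes it, so the finish is 27 weeks.

27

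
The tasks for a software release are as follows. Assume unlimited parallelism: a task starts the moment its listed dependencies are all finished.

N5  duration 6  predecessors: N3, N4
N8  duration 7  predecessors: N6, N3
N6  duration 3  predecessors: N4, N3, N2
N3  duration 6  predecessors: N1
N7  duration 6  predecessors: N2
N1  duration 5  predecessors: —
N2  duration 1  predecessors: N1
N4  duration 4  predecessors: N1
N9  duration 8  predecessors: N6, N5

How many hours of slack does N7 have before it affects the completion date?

13

Critical path: N1→N3→N5→N9 = 5+6+6+8 = 25, so the finish is 25 hours.
Longest path through N7: 12 hours (earliest finish 12, latest finish 25).
So N7 can slip 25 − 12 = 13 hours.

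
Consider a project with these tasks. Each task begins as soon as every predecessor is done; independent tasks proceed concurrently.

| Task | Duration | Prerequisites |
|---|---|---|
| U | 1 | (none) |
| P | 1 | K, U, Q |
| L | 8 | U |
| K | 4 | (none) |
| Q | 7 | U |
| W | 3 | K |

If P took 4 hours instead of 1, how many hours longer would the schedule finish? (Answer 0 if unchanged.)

3

Baseline: U→Q→P = 1+7+1 = 9 → 9 hours.
Since P is critical, the +3 change carries straight to that chain (now 12 hours).
That remains the longest chain; total 12 hours.
Change in finish: 12 − 9 = +3 hours.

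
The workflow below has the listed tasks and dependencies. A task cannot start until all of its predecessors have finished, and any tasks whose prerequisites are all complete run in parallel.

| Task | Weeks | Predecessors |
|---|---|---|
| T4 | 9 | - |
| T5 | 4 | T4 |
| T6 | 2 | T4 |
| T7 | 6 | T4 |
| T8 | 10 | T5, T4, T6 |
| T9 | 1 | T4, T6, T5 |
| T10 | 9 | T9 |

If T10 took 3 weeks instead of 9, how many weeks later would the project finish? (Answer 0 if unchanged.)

0

The binding path is T4→T5→T9→T10 = 9+4+1+9 = 23; finish at 23 weeks.
Since T10 is critical, the -6 change carries straight to that chain (now 17 weeks).
The binding chain switches to T4→T5→T8 = 9+4+10 = 23; finish 23 weeks.
Change in finish: 23 − 23 = +0 weeks.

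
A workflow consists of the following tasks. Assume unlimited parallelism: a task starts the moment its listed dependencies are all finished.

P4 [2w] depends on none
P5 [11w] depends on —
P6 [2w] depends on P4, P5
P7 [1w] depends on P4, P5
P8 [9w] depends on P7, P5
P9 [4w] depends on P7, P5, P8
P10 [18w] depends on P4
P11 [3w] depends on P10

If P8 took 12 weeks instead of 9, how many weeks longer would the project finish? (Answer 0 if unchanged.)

Baseline: P5→P7→P8→P9 = 11+1+9+4 = 25 → 25 weeks.
Since P8 is critical, the +3 change carries straight to that chain (now 28 weeks).
The critical path is still P5→P7→P8→P9; finish is now 28 weeks.
Change in finish: 28 − 25 = +3 weeks.

3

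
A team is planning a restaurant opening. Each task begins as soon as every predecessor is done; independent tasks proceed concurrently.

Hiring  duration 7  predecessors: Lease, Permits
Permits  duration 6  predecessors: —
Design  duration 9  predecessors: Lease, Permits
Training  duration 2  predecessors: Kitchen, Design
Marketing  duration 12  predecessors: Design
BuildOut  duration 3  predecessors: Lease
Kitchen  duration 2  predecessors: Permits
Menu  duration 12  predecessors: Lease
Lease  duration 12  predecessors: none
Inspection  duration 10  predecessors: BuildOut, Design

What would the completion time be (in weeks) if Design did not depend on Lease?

With the dependency in place, Lease→Design→Marketing = 12+9+12 = 33 sets the finish at 33 weeks.
Without Lease→Design, Design's earliest start moves from 12 to 6.
After: Permits→Design→Marketing = 6+9+12 = 27 → 27 weeks.

27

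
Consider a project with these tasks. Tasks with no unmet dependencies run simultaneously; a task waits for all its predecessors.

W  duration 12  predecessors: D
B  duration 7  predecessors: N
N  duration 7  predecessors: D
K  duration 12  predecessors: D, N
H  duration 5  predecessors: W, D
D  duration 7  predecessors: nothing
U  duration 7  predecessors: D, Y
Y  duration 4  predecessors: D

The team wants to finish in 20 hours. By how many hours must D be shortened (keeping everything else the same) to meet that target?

6

Current finish: 26 hours; target: 20.
D is on every critical path, so each hour cut from D cuts the finish by one (this holds down to a finish of 20).
Need 26 − 20 = 6 hours off D → D becomes 1 hour, finish becomes 20.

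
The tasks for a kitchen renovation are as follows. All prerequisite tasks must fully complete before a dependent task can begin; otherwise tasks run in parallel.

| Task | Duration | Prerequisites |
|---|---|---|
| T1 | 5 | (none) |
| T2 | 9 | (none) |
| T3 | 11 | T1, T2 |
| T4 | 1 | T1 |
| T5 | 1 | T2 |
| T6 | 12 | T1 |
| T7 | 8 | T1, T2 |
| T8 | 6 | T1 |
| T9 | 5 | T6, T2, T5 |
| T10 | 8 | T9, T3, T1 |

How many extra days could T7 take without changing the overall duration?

The longest chain is T1→T6→T9→T10 = 5+12+5+8 = 30; overall finish 30 days.
The longest chain containing T7 totals 17 days.
Slack of T7 = 22 − 9 = 13 days.

13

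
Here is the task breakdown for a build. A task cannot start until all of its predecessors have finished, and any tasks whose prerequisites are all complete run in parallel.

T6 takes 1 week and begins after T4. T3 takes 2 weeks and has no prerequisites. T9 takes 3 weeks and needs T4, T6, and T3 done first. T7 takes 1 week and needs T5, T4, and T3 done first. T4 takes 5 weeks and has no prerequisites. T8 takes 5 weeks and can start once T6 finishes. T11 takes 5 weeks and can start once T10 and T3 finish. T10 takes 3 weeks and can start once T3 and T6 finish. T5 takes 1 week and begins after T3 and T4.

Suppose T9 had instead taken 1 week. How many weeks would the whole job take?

The binding path is T4→T6→T10→T11 = 5+1+3+5 = 14; finish at 14 weeks.
T9 has 5 weeks of float (longest path through it is 9).
No other chain overtakes it, so the finish is 14 weeks.

14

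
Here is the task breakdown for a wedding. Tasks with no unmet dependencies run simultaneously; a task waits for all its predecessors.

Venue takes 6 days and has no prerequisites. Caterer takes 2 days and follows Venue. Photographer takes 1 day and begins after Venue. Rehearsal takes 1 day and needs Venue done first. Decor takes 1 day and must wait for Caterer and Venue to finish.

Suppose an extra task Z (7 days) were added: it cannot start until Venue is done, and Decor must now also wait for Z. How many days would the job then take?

14

Originally the job takes 9 days.
With Z inserted, Decor now waits for max(Caterer, Venue, Z).
New critical path: Venue→Z→Decor = 6+7+1 = 14 ⇒ 14 days.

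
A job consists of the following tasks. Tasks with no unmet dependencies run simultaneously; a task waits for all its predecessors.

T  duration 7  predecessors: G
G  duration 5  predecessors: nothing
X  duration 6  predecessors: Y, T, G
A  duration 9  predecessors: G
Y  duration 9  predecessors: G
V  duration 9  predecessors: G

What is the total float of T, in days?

2

The longest chain is G→Y→X = 5+9+6 = 20; overall finish 20 days.
Longest path through T: 18 days (earliest finish 12, latest finish 14).
Slack of T = 7 − 5 = 2 days.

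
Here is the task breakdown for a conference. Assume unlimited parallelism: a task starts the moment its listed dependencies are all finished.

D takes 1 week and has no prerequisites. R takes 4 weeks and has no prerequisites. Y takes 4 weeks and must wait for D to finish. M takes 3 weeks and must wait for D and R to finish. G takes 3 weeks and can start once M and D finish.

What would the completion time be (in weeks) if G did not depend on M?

7

Original critical path: R→M→G = 4+3+3 = 10 ⇒ 10 weeks.
Without M→G, G's earliest start moves from 7 to 1.
After: R→M = 4+3 = 7 → 7 weeks.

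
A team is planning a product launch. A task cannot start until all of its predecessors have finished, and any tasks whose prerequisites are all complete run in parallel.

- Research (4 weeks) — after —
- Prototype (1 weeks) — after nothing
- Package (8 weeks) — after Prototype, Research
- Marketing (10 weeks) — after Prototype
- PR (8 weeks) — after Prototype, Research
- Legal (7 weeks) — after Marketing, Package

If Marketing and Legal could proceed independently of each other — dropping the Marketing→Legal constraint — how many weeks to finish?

19

Before: longest chain Research→Package→Legal = 4+8+7 = 19, finish 19.
Dropping Marketing→Legal doesn't change Legal's earliest start (12); another predecessor still binds.
New critical path: Research→Package→Legal = 4+8+7 = 19 ⇒ 19 weeks.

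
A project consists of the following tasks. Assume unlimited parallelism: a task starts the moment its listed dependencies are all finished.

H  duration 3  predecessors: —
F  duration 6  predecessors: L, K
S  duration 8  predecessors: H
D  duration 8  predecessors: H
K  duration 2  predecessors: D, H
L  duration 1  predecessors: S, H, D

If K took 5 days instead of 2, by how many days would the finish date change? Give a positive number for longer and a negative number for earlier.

3

Actual critical path: H→D→K→F = 3+8+2+6 = 19 ⇒ 19 days.
K is on the critical path; changing it to 5 makes that path 22 days.
No other chain overtakes it, so the finish is 22 days.
Change in finish: 22 − 19 = +3 days.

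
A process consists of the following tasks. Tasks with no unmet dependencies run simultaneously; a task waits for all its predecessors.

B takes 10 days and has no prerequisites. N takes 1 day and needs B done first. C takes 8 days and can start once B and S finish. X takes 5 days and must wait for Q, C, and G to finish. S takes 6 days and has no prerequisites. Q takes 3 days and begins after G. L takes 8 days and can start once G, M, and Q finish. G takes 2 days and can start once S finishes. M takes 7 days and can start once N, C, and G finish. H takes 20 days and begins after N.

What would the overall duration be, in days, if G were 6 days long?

33

The binding path is B→C→M→L = 10+8+7+8 = 33; finish at 33 days.
G has 10 days of float (longest path through it is 23).
The critical path is still B→C→M→L; finish is now 33 days.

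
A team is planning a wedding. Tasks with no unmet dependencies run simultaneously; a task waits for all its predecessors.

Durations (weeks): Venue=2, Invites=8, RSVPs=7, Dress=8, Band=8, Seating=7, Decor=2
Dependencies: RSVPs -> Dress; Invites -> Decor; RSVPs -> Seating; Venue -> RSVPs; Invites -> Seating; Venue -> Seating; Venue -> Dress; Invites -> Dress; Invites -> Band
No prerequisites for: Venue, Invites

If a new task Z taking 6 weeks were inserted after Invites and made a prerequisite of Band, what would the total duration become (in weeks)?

Originally the schedule takes 17 weeks.
With Z inserted, Band now waits for max(Invites, Z).
New critical path: Invites→Z→Band = 8+6+8 = 22 ⇒ 22 weeks.

22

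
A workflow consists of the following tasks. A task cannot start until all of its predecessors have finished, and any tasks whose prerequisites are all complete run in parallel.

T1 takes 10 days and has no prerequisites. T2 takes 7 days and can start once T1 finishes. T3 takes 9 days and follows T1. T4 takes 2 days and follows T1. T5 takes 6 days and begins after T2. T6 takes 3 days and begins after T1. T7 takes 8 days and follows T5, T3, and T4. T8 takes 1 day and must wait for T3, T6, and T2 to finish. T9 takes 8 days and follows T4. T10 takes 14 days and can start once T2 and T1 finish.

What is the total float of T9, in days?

11

The longest chain is T1→T2→T5→T7 = 10+7+6+8 = 31; overall finish 31 days.
Longest path through T9: 20 days (earliest finish 20, latest finish 31).
So T9 can slip 31 − 20 = 11 days.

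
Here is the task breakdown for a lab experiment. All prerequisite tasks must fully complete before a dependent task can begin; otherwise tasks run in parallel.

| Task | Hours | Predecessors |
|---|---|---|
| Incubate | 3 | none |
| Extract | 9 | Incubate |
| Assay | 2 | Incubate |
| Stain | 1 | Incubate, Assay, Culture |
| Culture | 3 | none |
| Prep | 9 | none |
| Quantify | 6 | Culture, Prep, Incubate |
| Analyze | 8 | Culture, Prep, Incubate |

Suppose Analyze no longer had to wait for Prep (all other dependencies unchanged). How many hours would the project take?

15

With the dependency in place, Prep→Analyze = 9+8 = 17 sets the finish at 17 hours.
Without Prep→Analyze, Analyze's earliest start moves from 9 to 3.
After: Prep→Quantify = 9+6 = 15 → 15 hours.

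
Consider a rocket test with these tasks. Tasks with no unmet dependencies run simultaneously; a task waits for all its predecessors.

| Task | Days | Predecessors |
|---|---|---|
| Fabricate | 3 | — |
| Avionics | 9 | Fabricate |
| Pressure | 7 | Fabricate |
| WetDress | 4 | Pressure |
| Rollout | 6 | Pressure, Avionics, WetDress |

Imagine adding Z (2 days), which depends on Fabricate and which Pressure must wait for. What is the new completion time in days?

Originally the schedule takes 20 days.
With Z inserted, Pressure now waits for max(Fabricate, Z).
New critical path: Fabricate→Z→Pressure→WetDress→Rollout = 3+2+7+4+6 = 22 ⇒ 22 days.

22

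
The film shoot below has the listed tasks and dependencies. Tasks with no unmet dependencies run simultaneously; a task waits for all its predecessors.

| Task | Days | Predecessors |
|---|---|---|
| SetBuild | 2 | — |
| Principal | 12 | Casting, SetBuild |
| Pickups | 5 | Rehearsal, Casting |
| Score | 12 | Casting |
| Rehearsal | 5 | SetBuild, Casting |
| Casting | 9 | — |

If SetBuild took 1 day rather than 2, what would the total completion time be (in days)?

21

The binding path is Casting→Principal = 9+12 = 21; finish at 21 days.
SetBuild is off the critical path — its longest chain is 14 days, giving 7 of slack.
The critical path is still Casting→Principal; finish is now 21 days.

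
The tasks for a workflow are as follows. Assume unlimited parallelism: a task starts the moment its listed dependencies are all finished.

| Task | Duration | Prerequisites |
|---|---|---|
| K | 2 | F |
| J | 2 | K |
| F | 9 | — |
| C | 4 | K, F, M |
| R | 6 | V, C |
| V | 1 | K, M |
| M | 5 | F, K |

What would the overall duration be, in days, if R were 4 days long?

24

Actual critical path: F→K→M→C→R = 9+2+5+4+6 = 26 ⇒ 26 days.
Since R is critical, the -2 change carries straight to that chain (now 24 days).
That remains the longest chain; total 24 days.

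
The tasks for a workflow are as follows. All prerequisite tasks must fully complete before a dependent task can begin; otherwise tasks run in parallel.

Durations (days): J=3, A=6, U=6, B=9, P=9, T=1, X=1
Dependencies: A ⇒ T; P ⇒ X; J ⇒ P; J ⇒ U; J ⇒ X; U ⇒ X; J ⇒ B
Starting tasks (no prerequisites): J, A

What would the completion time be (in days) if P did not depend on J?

12

Original critical path: J→P→X = 3+9+1 = 13 ⇒ 13 days.
Without J→P, P's earliest start moves from 3 to 0.
After: J→B = 3+9 = 12 → 12 days.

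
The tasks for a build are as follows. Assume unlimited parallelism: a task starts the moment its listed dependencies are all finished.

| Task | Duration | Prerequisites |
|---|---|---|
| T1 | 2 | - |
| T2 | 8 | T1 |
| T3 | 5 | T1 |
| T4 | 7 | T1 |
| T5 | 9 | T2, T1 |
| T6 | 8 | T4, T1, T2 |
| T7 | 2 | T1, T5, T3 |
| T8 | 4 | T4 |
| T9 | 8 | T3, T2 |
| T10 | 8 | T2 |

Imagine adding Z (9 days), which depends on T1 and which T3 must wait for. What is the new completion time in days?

Originally the job takes 21 days.
With Z inserted, T3 now waits for max(T1, Z).
New critical path: T1→Z→T3→T9 = 2+9+5+8 = 24 ⇒ 24 days.

24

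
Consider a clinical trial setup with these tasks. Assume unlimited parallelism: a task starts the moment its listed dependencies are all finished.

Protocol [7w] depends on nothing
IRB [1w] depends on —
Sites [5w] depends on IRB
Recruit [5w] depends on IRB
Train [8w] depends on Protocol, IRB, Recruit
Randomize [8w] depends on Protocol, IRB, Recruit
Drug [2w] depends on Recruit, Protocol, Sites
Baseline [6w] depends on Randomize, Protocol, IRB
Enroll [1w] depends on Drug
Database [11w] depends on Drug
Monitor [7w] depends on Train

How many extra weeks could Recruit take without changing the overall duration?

1

Protocol→Train→Monitor = 7+8+7 = 22 sets the makespan at 22 weeks.
Longest path through Recruit: 21 weeks (earliest finish 6, latest finish 7).
Float = 22 − 21 = 1.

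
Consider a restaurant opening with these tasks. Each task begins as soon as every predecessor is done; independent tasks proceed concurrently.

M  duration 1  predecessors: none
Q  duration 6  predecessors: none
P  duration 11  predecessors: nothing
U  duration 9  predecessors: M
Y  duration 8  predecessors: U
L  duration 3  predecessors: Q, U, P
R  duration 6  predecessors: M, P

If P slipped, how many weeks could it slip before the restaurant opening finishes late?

1

The longest chain is M→U→Y = 1+9+8 = 18; overall finish 18 weeks.
P finishes as early as 11 and must finish by 12.
Float = 18 − 17 = 1.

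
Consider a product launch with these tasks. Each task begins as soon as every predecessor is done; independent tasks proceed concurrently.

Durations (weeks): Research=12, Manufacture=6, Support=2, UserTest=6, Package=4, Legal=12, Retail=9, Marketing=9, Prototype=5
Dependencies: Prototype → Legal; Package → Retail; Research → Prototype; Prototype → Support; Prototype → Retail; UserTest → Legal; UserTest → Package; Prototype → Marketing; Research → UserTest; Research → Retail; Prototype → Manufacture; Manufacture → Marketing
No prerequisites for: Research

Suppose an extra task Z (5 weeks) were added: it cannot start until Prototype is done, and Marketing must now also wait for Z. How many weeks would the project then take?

32

Originally the project takes 32 weeks.
With Z inserted, Marketing now waits for max(Prototype, Manufacture, Z).
New critical path: Research→Prototype→Manufacture→Marketing = 12+5+6+9 = 32 ⇒ 32 weeks.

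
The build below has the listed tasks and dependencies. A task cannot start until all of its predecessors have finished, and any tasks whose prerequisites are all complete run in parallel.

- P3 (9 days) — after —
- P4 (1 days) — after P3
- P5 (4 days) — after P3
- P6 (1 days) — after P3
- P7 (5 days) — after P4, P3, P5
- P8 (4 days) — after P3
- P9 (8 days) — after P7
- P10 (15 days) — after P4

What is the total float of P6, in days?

16

Critical path: P3→P5→P7→P9 = 9+4+5+8 = 26, so the finish is 26 days.
Longest path through P6: 10 days (earliest finish 10, latest finish 26).
Float = 26 − 10 = 16.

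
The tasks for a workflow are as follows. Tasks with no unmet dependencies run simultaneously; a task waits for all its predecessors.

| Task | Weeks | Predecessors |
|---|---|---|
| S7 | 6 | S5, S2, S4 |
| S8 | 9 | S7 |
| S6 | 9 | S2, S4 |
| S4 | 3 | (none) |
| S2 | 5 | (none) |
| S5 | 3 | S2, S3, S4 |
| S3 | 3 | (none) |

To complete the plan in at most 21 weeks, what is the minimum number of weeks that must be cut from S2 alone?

Current finish: 23 weeks; target: 21.
S2 is on every critical path, so each week cut from S2 cuts the finish by one (this holds down to a finish of 21).
Need 23 − 21 = 2 weeks off S2 → S2 becomes 3 weeks, finish becomes 21.

2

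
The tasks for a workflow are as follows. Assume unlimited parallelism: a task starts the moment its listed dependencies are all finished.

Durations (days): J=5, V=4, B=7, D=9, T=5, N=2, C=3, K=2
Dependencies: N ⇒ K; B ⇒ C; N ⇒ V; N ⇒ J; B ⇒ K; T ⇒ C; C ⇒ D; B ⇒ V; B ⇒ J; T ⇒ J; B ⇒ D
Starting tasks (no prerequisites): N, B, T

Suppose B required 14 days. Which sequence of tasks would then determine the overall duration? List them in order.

Critical path before the change: B→C→D = 7+3+9 = 19 giving 19 days.
B lies on that path, so at 14 days the path becomes 26 days.
No other chain overtakes it, so the finish is 26 days.

B, C, D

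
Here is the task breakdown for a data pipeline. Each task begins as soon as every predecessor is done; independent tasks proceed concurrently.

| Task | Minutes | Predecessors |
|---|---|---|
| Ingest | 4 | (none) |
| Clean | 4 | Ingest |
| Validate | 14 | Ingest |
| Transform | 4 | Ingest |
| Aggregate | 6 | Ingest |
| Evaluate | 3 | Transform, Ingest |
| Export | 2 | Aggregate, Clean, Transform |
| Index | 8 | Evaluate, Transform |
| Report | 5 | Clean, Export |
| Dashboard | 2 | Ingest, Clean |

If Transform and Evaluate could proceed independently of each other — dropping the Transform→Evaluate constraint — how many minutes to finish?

18

Original critical path: Ingest→Transform→Evaluate→Index = 4+4+3+8 = 19 ⇒ 19 minutes.
Without Transform→Evaluate, Evaluate's earliest start moves from 8 to 4.
The longest chain is now Ingest→Validate = 4+14 = 18, so the plan takes 18 minutes.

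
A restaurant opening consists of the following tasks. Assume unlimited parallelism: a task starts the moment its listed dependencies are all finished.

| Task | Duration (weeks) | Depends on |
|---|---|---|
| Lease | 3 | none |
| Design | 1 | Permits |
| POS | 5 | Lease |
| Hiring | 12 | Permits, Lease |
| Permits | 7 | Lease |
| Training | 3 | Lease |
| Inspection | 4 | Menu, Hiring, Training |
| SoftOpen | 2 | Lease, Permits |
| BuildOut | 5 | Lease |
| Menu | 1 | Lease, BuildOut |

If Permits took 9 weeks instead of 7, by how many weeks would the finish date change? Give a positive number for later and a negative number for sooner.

2

The binding path is Lease→Permits→Hiring→Inspection = 3+7+12+4 = 26; finish at 26 weeks.
Since Permits is critical, the +2 change carries straight to that chain (now 28 weeks).
That remains the longest chain; total 28 weeks.
Change in finish: 28 − 26 = +2 weeks.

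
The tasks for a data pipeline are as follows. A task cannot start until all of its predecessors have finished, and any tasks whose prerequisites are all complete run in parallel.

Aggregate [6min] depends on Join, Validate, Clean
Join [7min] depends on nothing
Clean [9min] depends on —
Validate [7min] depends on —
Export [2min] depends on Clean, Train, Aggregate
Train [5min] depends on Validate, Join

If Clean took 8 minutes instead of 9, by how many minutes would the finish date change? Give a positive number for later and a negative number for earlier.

-1

Actual critical path: Clean→Aggregate→Export = 9+6+2 = 17 ⇒ 17 minutes.
Since Clean is critical, the -1 change carries straight to that chain (now 16 minutes).
The critical path is still Clean→Aggregate→Export; finish is now 16 minutes.
Change in finish: 16 − 17 = -1 minutes.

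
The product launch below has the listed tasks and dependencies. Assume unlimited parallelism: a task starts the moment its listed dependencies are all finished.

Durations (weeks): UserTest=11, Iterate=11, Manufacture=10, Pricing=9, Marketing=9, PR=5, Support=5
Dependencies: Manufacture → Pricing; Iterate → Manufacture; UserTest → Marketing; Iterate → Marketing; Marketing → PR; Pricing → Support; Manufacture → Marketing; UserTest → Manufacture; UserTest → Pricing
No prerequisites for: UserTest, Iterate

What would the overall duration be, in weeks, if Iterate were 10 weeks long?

Actual critical path: Iterate→Manufacture→Pricing→Support = 11+10+9+5 = 35 ⇒ 35 weeks.
Iterate lies on that path, so at 10 weeks the path becomes 34 weeks.
Now UserTest→Manufacture→Pricing→Support = 11+10+9+5 = 35 is longest, so the finish becomes 35 weeks.

35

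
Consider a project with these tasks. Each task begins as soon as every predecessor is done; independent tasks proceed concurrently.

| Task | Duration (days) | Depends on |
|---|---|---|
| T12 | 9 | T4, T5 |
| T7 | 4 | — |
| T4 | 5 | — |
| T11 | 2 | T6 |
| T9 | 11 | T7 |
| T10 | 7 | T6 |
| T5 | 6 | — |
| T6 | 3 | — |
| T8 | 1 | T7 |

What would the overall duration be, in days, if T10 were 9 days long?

The binding path is T5→T12 = 6+9 = 15; finish at 15 days.
The longest path through T10 is only 10 days, so T10 has float 5.
The critical path is still T5→T12; finish is now 15 days.

15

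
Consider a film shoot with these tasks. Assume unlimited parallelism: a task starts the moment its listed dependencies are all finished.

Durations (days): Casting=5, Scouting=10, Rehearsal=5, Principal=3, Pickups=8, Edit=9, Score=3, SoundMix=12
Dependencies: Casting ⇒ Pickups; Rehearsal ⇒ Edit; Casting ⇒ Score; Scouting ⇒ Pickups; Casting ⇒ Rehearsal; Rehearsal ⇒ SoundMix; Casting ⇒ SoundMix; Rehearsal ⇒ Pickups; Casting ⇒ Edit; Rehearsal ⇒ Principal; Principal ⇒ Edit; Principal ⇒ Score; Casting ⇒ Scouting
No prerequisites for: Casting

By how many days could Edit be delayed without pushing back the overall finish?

The longest chain is Casting→Scouting→Pickups = 5+10+8 = 23; overall finish 23 days.
The longest chain containing Edit totals 22 days.
Float = 23 − 22 = 1.

1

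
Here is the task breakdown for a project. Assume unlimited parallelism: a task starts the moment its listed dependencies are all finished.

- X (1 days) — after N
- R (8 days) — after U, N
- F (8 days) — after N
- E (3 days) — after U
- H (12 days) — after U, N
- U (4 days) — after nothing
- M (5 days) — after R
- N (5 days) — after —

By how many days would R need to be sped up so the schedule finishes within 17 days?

1

Current finish: 18 days; target: 17.
R is on every critical path, so each day cut from R cuts the finish by one (this holds down to a finish of 17).
Need 18 − 17 = 1 day off R → R becomes 7 days, finish becomes 17.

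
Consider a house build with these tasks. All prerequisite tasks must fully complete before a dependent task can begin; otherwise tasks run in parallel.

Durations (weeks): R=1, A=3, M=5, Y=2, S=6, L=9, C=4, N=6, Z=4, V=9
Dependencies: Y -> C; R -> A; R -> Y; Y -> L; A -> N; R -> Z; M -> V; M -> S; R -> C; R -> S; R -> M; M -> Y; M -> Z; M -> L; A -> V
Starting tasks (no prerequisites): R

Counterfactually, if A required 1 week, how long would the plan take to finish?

17

The binding path is R→M→Y→L = 1+5+2+9 = 17; finish at 17 weeks.
A is off the critical path — its longest chain is 13 weeks, giving 4 of slack.
That remains the longest chain; total 17 weeks.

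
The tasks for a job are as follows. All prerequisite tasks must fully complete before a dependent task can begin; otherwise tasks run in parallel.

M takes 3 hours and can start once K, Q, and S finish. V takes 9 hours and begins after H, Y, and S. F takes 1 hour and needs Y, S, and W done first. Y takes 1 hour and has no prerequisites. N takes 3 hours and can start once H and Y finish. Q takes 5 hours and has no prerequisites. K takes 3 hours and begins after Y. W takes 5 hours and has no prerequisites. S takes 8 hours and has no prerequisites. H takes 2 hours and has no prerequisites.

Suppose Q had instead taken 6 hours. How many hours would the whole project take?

17

The binding path is S→V = 8+9 = 17; finish at 17 hours.
The longest path through Q is only 8 hours, so Q has float 9.
No other chain overtakes it, so the finish is 17 hours.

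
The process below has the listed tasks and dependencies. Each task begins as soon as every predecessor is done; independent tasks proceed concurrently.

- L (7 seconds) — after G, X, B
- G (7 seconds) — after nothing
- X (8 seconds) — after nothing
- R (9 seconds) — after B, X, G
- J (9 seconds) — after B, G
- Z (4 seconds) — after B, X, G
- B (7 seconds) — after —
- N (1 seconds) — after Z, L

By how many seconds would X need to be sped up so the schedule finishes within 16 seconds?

1

Current finish: 17 seconds; target: 16.
X is on every critical path, so each second cut from X cuts the finish by one (this holds down to a finish of 16).
Need 17 − 16 = 1 second off X → X becomes 7 seconds, finish becomes 16.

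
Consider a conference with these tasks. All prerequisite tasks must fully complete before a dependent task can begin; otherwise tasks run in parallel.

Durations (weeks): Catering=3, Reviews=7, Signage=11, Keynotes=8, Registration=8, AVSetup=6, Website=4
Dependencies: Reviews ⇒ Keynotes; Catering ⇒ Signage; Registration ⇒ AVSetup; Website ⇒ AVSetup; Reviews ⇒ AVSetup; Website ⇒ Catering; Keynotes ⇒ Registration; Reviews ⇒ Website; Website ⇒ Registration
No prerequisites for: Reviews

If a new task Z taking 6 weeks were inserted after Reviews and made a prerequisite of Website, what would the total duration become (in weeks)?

Originally the conference takes 29 weeks.
With Z inserted, Website now waits for max(Reviews, Z).
New critical path: Reviews→Z→Website→Registration→AVSetup = 7+6+4+8+6 = 31 ⇒ 31 weeks.

31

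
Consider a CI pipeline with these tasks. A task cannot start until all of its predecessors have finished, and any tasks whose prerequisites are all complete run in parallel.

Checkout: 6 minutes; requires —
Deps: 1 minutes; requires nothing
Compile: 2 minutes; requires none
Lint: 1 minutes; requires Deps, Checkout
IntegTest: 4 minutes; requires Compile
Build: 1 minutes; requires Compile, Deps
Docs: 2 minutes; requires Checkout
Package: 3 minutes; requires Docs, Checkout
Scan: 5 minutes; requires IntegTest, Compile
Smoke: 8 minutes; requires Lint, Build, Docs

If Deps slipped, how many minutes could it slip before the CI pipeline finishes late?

Checkout→Docs→Smoke = 6+2+8 = 16 sets the makespan at 16 minutes.
Longest path through Deps: 10 minutes (earliest finish 1, latest finish 7).
So Deps can slip 7 − 1 = 6 minutes.

6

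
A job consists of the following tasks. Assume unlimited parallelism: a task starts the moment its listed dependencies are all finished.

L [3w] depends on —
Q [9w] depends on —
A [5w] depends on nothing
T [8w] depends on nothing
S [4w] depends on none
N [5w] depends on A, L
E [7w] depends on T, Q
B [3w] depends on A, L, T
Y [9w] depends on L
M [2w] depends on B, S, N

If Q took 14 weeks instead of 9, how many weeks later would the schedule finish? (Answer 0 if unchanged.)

Critical path before the change: Q→E = 9+7 = 16 giving 16 weeks.
Q is on the critical path; changing it to 14 makes that path 21 weeks.
The critical path is still Q→E; finish is now 21 weeks.
Change in finish: 21 − 16 = +5 weeks.

5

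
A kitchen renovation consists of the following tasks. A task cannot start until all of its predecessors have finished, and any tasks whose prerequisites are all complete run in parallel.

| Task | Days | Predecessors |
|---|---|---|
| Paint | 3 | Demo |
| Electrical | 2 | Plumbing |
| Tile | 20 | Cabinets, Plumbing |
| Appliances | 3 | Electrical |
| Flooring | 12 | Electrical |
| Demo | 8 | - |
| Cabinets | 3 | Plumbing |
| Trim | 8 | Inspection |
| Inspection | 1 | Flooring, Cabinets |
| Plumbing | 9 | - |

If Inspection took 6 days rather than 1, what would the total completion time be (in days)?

37

Actual critical path: Plumbing→Electrical→Flooring→Inspection→Trim = 9+2+12+1+8 = 32 ⇒ 32 days.
Inspection is on the critical path; changing it to 6 makes that path 37 days.
The critical path is still Plumbing→Electrical→Flooring→Inspection→Trim; finish is now 37 days.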